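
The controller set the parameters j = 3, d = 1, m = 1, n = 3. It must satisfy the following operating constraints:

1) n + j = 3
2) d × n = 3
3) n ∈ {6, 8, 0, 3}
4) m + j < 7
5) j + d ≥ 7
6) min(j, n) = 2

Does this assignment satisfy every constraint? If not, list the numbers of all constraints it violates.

Constraints 1, 5, and 6 are violated.

1) n + j = 3 + 3 = 6, not 3 — does not hold.
2) d × n = 1 × 3 = 3 — holds.
3) n = 3 is in {6, 8, 0, 3} — holds.
4) m + j = 1 + 3 = 4; 4 < 7 — holds.
5) j + d = 3 + 1 = 4; 4 < 7, bound 7 not met — does not hold.
6) min(3, 3) = 3, not 2 — does not hold.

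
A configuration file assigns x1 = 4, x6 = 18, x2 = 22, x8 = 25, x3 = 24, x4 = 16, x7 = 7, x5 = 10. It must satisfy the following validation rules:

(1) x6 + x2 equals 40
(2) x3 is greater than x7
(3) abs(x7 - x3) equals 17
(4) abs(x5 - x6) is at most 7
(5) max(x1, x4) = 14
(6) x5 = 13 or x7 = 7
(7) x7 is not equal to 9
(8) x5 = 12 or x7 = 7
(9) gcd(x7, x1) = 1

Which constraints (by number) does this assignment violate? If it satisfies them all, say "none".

Constraints 4, 5 do not hold.

(1) x6 + x2 = 18 + 22 = 40 — satisfied.
(2) x3 = 24, x7 = 7; 24 > 7 — satisfied.
(3) abs(7 - 24) = 17 — satisfied.
(4) abs(10 - 18) = 8; 8 > 7, exceeds bound 7 — violated.
(5) max(4, 16) = 16, not 14 — violated.
(6) x5 = 10 ≠ 13, but x7 = 7 = 7 (second disjunct) — satisfied.
(7) x7 = 7, and 7 ≠ 9 — satisfied.
(8) x5 = 10 ≠ 12, but x7 = 7 = 7 (second disjunct) — satisfied.
(9) gcd(7, 4) = 1 — satisfied.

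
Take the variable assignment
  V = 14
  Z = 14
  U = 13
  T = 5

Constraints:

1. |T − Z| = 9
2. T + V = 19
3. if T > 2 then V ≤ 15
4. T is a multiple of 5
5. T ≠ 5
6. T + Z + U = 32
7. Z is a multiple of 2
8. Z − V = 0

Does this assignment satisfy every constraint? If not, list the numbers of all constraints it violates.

1. |5 − 14| = 9 — holds.
2. T + V = 5 + 14 = 19 — holds.
3. T = 5 > 2, so we need V ≤ 15; V = 14 ≤ 15 — holds.
4. 5 / 5 = 1, so 5 divides 5 — holds.
5. T = 5, but 5 is required to differ — does not hold.
6. T + Z + U = 5 + 14 + 13 = 32 — holds.
7. 14 / 2 = 7, so 2 divides 14 — holds.
8. Z − V = 14 − 14 = 0 — holds.

Constraint 5 is violated.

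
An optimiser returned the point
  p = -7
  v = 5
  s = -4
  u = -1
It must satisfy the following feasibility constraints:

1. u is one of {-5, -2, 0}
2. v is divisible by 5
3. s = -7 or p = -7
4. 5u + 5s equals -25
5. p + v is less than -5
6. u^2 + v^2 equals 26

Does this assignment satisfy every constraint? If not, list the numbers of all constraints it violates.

Constraints 1, 5 do not hold.

1. u = -1 is not in {-5, -2, 0} — violated.
2. 5 / 5 = 1, so 5 divides 5 — OK.
3. s = -4 ≠ -7, but p = -7 = -7 (second disjunct) — OK.
4. 5u + 5s = 5(-1) + 5(-4) = -25 — OK.
5. p + v = -7 + 5 = -2; -2 ≥ -5, bound -5 not met — violated.
6. u^2 + v^2 = (-1)^2 + 5^2 = 1 + 25 = 26 — OK.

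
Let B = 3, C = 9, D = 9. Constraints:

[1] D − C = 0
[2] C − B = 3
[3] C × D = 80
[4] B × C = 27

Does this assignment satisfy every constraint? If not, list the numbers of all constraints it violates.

[1] D − C = 9 − 9 = 0 — holds.
[2] C − B = 9 − 3 = 6, not 3 — fails.
[3] C × D = 9 × 9 = 81, not 80 — fails.
[4] B × C = 3 × 9 = 27 — holds.

No — constraints 2, 3 are not satisfied.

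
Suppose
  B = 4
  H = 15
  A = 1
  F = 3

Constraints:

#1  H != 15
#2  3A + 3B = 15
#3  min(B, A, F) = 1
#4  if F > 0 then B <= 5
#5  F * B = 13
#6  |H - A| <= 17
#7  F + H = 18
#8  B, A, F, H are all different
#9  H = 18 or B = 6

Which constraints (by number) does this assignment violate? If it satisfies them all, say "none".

The assignment fails constraints 1, 5, and 9.

#1 H = 15, but 15 is required to differ  false
#2 3A + 3B = 3(1) + 3(4) = 15  true
#3 min(4, 1, 3) = 1  true
#4 F = 3 > 0, so we need B ≤ 5; B = 4 ≤ 5  true
#5 F * B = 3 * 4 = 12, not 13  false
#6 |15 - 1| = 14; 14 ≤ 17  true
#7 F + H = 3 + 15 = 18  true
#8 values 4, 1, 3, 15 are pairwise distinct  true
#9 H = 15 ≠ 18 and B = 4 ≠ 6; both disjuncts false  false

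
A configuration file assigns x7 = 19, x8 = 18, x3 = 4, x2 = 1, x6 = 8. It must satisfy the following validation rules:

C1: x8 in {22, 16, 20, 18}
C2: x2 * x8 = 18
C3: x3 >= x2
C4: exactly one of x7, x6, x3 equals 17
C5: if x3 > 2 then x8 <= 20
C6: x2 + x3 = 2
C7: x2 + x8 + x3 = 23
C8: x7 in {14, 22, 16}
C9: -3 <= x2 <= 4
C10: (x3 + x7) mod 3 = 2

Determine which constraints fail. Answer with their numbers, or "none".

C1: x8 = 18 is in {22, 16, 20, 18} — holds.
C2: x2 * x8 = 1 * 18 = 18 — holds.
C3: x3 = 4, x2 = 1; 4 ≥ 1 — holds.
C4: x7=19, x6=8, x3=4; 0 of them equal 17, not exactly one — fails.
C5: x3 = 4 > 2, so we need x8 ≤ 20; x8 = 18 ≤ 20 — holds.
C6: x2 + x3 = 1 + 4 = 5, not 2 — fails.
C7: x2 + x8 + x3 = 1 + 18 + 4 = 23 — holds.
C8: x7 = 19 is not in {14, 22, 16} — fails.
C9: x2 = 1 lies in [-3, 4] — holds.
C10: x3 + x7 = 23; 23 mod 3 = 2 — holds.

Constraints 4, 6, and 8 are violated.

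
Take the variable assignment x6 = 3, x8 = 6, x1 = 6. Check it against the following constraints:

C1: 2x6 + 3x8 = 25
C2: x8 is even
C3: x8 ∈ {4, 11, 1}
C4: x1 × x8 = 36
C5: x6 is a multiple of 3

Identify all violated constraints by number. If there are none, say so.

C1: 2x6 + 3x8 = 2(3) + 3(6) = 24, not 25  ✘
C2: x8 = 6 is even  ✔
C3: x8 = 6 is not in {4, 11, 1}  ✘
C4: x1 × x8 = 6 × 6 = 36  ✔
C5: 3 / 3 = 1, so 3 divides 3  ✔

Constraints 1, 3 do not hold.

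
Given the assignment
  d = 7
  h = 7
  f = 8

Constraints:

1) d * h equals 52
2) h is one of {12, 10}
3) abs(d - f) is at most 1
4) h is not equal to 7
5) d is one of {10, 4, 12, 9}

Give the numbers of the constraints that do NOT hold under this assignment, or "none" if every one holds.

1) d * h = 7 * 7 = 49, not 52 — does not hold.
2) h = 7 is not in {12, 10} — does not hold.
3) abs(7 - 8) = 1; 1 ≤ 1 — holds.
4) h = 7, but 7 is required to differ — does not hold.
5) d = 7 is not in {10, 4, 12, 9} — does not hold.

Violated: 1, 2, 4, 5.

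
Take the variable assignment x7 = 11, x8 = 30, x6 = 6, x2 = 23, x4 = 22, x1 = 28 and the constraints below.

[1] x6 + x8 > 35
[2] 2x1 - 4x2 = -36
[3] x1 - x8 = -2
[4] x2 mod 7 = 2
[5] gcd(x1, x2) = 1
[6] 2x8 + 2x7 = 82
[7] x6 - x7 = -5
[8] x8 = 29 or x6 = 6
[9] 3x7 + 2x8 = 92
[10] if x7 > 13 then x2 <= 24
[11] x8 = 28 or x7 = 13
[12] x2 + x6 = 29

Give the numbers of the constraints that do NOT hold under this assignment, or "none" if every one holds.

[1] x6 + x8 = 6 + 30 = 36; 36 > 35 — satisfied.
[2] 2x1 - 4x2 = 2(28) - 4(23) = -36 — satisfied.
[3] x1 - x8 = 28 - 30 = -2 — satisfied.
[4] 23 mod 7 = 2 — satisfied.
[5] gcd(28, 23) = 1 — satisfied.
[6] 2x8 + 2x7 = 2(30) + 2(11) = 82 — satisfied.
[7] x6 - x7 = 6 - 11 = -5 — satisfied.
[8] x8 = 30 ≠ 29, but x6 = 6 = 6 (second disjunct) — satisfied.
[9] 3x7 + 2x8 = 3(11) + 2(30) = 93, not 92 — violated.
[10] x7 = 11, not > 13; antecedent false, conditional vacuously true — satisfied.
[11] x8 = 30 ≠ 28 and x7 = 11 ≠ 13; both disjuncts false — violated.
[12] x2 + x6 = 23 + 6 = 29 — satisfied.

Constraints 9, 11 are violated.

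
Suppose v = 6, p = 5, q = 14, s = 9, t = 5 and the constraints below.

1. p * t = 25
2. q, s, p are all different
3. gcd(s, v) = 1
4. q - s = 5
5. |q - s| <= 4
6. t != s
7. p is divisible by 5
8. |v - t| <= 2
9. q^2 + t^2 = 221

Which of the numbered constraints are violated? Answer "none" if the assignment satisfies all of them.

Violated: 3, 5.

1. p * t = 5 * 5 = 25  ✓
2. values 14, 9, 5 are pairwise distinct  ✓
3. gcd(9, 6) = 3, not 1  ✗
4. q - s = 14 - 9 = 5  ✓
5. |14 - 9| = 5; 5 > 4, exceeds bound 4  ✗
6. t = 5, s = 9; distinct  ✓
7. 5 / 5 = 1, so 5 divides 5  ✓
8. |6 - 5| = 1; 1 ≤ 2  ✓
9. q^2 + t^2 = 14^2 + 5^2 = 196 + 25 = 221  ✓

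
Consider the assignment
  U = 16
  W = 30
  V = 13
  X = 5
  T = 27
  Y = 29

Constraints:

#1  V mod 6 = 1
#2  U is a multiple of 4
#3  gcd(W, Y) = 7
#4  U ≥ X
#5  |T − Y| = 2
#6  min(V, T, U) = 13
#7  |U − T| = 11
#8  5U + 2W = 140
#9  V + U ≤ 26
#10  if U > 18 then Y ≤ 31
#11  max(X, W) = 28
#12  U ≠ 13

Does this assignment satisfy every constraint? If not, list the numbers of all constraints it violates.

Violated: 3, 9, 11.

#1 13 mod 6 = 1  ✓
#2 16 / 4 = 4, so 4 divides 16  ✓
#3 gcd(30, 29) = 1, not 7  ✗
#4 U = 16, X = 5; 16 ≥ 5  ✓
#5 |27 − 29| = 2  ✓
#6 min(13, 27, 16) = 13  ✓
#7 |16 − 27| = 11  ✓
#8 5U + 2W = 5(16) + 2(30) = 140  ✓
#9 V + U = 13 + 16 = 29; 29 > 26, bound 26 not met  ✗
#10 U = 16, not > 18; antecedent false, conditional vacuously true  ✓
#11 max(5, 30) = 30, not 28  ✗
#12 U = 16, and 16 ≠ 13  ✓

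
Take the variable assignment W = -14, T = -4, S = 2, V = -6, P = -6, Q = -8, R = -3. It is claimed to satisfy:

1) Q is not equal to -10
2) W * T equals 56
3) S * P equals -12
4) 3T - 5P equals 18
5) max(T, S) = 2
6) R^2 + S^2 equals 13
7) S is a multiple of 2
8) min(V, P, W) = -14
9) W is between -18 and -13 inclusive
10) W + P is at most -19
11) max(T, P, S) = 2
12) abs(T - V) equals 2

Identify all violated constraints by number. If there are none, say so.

1) Q = -8, and -8 ≠ -10 — holds.
2) W * T = -14 * (-4) = 56 — holds.
3) S * P = 2 * (-6) = -12 — holds.
4) 3T - 5P = 3(-4) - 5(-6) = 18 — holds.
5) max(-4, 2) = 2 — holds.
6) R^2 + S^2 = (-3)^2 + 2^2 = 9 + 4 = 13 — holds.
7) 2 / 2 = 1, so 2 divides 2 — holds.
8) min(-6, -6, -14) = -14 — holds.
9) W = -14 lies in [-18, -13] — holds.
10) W + P = -14 + (-6) = -20; -20 ≤ -19 — holds.
11) max(-4, -6, 2) = 2 — holds.
12) abs(-4 - (-6)) = 2 — holds.

The assignment satisfies every constraint.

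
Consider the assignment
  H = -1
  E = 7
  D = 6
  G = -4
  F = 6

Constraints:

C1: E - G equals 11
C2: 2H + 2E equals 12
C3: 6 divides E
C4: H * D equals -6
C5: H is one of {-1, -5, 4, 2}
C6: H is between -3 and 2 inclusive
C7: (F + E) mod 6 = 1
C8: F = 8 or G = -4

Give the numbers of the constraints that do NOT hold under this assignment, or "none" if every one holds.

Constraint 3 does not hold.

C1: E - G = 7 - (-4) = 11  ✓
C2: 2H + 2E = 2(-1) + 2(7) = 12  ✓
C3: 7 = 6*1 + 1, so 6 does not divide 7  ✗
C4: H * D = -1 * 6 = -6  ✓
C5: H = -1 is in {-1, -5, 4, 2}  ✓
C6: H = -1 lies in [-3, 2]  ✓
C7: F + E = 13; 13 mod 6 = 1  ✓
C8: F = 6 ≠ 8, but G = -4 = -4 (second disjunct)  ✓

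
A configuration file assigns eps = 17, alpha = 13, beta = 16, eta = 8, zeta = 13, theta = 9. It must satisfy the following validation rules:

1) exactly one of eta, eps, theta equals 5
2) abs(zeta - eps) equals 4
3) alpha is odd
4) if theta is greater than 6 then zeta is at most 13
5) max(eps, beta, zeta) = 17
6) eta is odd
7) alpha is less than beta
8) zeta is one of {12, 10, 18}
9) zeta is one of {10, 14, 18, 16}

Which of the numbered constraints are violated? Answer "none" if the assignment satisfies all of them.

1) eta=8, eps=17, theta=9; 0 of them equal 5, not exactly one — fails.
2) abs(13 - 17) = 4 — holds.
3) alpha = 13 is odd — holds.
4) theta = 9 > 6, so we need zeta ≤ 13; zeta = 13 ≤ 13 — holds.
5) max(17, 16, 13) = 17 — holds.
6) eta = 8 is even — fails.
7) alpha = 13, beta = 16; 13 < 16 — holds.
8) zeta = 13 is not in {12, 10, 18} — fails.
9) zeta = 13 is not in {10, 14, 18, 16} — fails.

Constraints 1, 6, 8, and 9 do not hold.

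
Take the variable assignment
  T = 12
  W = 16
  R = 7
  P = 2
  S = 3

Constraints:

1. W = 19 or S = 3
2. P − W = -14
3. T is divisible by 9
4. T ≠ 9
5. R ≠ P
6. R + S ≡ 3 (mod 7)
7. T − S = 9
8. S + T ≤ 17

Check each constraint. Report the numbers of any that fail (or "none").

1. W = 16 ≠ 19, but S = 3 = 3 (second disjunct)  yes
2. P − W = 2 − 16 = -14  yes
3. 12 = 9×1 + 3, so 9 does not divide 12  no
4. T = 12, and 12 ≠ 9  yes
5. R = 7, P = 2; distinct  yes
6. R + S = 10; 10 mod 7 = 3  yes
7. T − S = 12 − 3 = 9  yes
8. S + T = 3 + 12 = 15; 15 ≤ 17  yes

Violated: 3.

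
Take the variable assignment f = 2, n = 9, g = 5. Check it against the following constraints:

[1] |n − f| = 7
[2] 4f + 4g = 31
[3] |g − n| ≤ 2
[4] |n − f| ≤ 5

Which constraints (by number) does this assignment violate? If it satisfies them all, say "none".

[1] |9 − 2| = 7 — holds.
[2] 4f + 4g = 4(2) + 4(5) = 28, not 31 — fails.
[3] |5 − 9| = 4; 4 > 2, exceeds bound 2 — fails.
[4] |9 − 2| = 7; 7 > 5, exceeds bound 5 — fails.

Constraints 2, 3, and 4 do not hold.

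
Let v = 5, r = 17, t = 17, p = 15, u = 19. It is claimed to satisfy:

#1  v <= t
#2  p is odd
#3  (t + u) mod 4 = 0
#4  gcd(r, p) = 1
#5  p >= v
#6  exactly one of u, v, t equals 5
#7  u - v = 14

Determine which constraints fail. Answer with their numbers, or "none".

The assignment satisfies every constraint.

#1 v = 5, t = 17; 5 ≤ 17  yes
#2 p = 15 is odd  yes
#3 t + u = 36; 36 mod 4 = 0  yes
#4 gcd(17, 15) = 1  yes
#5 p = 15, v = 5; 15 ≥ 5  yes
#6 u=19, v=5, t=17; 1 of them equals 5  yes
#7 u - v = 19 - 5 = 14  yes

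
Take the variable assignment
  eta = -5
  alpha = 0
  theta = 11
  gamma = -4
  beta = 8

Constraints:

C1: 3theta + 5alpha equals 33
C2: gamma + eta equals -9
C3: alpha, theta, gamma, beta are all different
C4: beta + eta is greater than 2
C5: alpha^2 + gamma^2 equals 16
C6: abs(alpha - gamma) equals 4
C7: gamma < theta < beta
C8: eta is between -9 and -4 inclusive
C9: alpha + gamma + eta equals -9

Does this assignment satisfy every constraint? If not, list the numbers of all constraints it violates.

C1: 3theta + 5alpha = 3(11) + 5(0) = 33 — holds.
C2: gamma + eta = -4 + (-5) = -9 — holds.
C3: values 0, 11, -4, 8 are pairwise distinct — holds.
C4: beta + eta = 8 + (-5) = 3; 3 > 2 — holds.
C5: alpha^2 + gamma^2 = 0^2 + (-4)^2 = 0 + 16 = 16 — holds.
C6: abs(0 - (-4)) = 4 — holds.
C7: values -4, 11, 8; theta = 11 is not < beta = 8 — fails.
C8: eta = -5 lies in [-9, -4] — holds.
C9: alpha + gamma + eta = 0 + (-4) + (-5) = -9 — holds.

Constraint 7 is violated.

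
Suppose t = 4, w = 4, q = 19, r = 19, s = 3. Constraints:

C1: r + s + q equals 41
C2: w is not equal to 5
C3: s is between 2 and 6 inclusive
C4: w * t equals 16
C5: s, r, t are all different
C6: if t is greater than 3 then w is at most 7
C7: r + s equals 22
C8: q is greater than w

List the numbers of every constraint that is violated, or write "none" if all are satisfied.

C1: r + s + q = 19 + 3 + 19 = 41 — satisfied.
C2: w = 4, and 4 ≠ 5 — satisfied.
C3: s = 3 lies in [2, 6] — satisfied.
C4: w * t = 4 * 4 = 16 — satisfied.
C5: values 3, 19, 4 are pairwise distinct — satisfied.
C6: t = 4 > 3, so we need w ≤ 7; w = 4 ≤ 7 — satisfied.
C7: r + s = 19 + 3 = 22 — satisfied.
C8: q = 19, w = 4; 19 > 4 — satisfied.

None — every constraint holds.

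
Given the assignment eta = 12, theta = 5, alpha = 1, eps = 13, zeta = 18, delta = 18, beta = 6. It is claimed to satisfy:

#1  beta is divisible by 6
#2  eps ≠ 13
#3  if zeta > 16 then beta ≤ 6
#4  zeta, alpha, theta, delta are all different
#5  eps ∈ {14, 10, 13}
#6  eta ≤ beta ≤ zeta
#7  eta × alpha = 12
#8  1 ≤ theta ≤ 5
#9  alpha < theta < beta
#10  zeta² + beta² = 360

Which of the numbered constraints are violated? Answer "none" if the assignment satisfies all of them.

No — constraints 2, 4, and 6 are not satisfied.

#1 6 / 6 = 1, so 6 divides 6 — satisfied.
#2 eps = 13, but 13 is required to differ — violated.
#3 zeta = 18 > 16, so we need beta ≤ 6; beta = 6 ≤ 6 — satisfied.
#4 zeta = delta = 18, not all different — violated.
#5 eps = 13 is in {14, 10, 13} — satisfied.
#6 values 12, 6, 18; eta = 12 is not ≤ beta = 6 — violated.
#7 eta × alpha = 12 × 1 = 12 — satisfied.
#8 theta = 5 lies in [1, 5] — satisfied.
#9 values 1 < 5 < 6 — satisfied.
#10 zeta² + beta² = 18² + 6² = 324 + 36 = 360 — satisfied.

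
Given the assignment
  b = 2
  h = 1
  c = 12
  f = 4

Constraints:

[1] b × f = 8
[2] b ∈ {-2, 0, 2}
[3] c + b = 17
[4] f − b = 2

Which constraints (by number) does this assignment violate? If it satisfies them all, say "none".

[1] b × f = 2 × 4 = 8 — holds.
[2] b = 2 is in {-2, 0, 2} — holds.
[3] c + b = 12 + 2 = 14, not 17 — does not hold.
[4] f − b = 4 − 2 = 2 — holds.

The assignment fails constraint 3.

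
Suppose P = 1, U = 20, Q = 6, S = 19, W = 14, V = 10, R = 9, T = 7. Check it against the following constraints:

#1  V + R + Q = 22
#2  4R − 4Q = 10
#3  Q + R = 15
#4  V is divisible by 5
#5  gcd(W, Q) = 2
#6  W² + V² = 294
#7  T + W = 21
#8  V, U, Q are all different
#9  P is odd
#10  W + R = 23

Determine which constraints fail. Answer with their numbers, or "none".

#1 V + R + Q = 10 + 9 + 6 = 25, not 22 — violated.
#2 4R − 4Q = 4(9) − 4(6) = 12, not 10 — violated.
#3 Q + R = 6 + 9 = 15 — OK.
#4 10 / 5 = 2, so 5 divides 10 — OK.
#5 gcd(14, 6) = 2 — OK.
#6 W² + V² = 14² + 10² = 196 + 100 = 296, not 294 — violated.
#7 T + W = 7 + 14 = 21 — OK.
#8 values 10, 20, 6 are pairwise distinct — OK.
#9 P = 1 is odd — OK.
#10 W + R = 14 + 9 = 23 — OK.

Violated: 1, 2, 6.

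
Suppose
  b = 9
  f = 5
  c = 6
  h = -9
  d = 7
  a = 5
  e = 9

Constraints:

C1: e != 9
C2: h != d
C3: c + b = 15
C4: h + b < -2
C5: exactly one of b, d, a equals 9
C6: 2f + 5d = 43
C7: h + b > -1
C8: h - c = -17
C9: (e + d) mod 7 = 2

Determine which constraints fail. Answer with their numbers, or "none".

C1: e = 9, but 9 is required to differ  fails
C2: h = -9, d = 7; distinct  holds
C3: c + b = 6 + 9 = 15  holds
C4: h + b = -9 + 9 = 0; 0 ≥ -2, bound -2 not met  fails
C5: b=9, d=7, a=5; 1 of them equals 9  holds
C6: 2f + 5d = 2(5) + 5(7) = 45, not 43  fails
C7: h + b = -9 + 9 = 0; 0 > -1  holds
C8: h - c = -9 - 6 = -15, not -17  fails
C9: e + d = 16; 16 mod 7 = 2  holds

Constraints 1, 4, 6, 8 do not hold.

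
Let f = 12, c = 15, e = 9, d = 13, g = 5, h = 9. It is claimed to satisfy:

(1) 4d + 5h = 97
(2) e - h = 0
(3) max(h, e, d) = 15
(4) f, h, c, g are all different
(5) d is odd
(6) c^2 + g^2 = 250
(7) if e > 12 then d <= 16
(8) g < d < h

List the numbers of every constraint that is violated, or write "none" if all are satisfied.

(1) 4d + 5h = 4(13) + 5(9) = 97  ✔
(2) e - h = 9 - 9 = 0  ✔
(3) max(9, 9, 13) = 13, not 15  ✘
(4) values 12, 9, 15, 5 are pairwise distinct  ✔
(5) d = 13 is odd  ✔
(6) c^2 + g^2 = 15^2 + 5^2 = 225 + 25 = 250  ✔
(7) e = 9, not > 12; antecedent false, conditional vacuously true  ✔
(8) values 5, 13, 9; d = 13 is not < h = 9  ✘

No — constraints 3, 8 are not satisfied.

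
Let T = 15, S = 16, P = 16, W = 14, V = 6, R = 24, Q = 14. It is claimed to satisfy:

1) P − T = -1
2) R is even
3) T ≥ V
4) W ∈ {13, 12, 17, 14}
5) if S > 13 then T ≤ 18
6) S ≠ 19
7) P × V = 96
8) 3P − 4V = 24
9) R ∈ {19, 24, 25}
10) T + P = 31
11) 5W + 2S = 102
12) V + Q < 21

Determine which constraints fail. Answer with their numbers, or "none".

1) P − T = 16 − 15 = 1, not -1  ✘
2) R = 24 is even  ✔
3) T = 15, V = 6; 15 ≥ 6  ✔
4) W = 14 is in {13, 12, 17, 14}  ✔
5) S = 16 > 13, so we need T ≤ 18; T = 15 ≤ 18  ✔
6) S = 16, and 16 ≠ 19  ✔
7) P × V = 16 × 6 = 96  ✔
8) 3P − 4V = 3(16) − 4(6) = 24  ✔
9) R = 24 is in {19, 24, 25}  ✔
10) T + P = 15 + 16 = 31  ✔
11) 5W + 2S = 5(14) + 2(16) = 102  ✔
12) V + Q = 6 + 14 = 20; 20 < 21  ✔

The assignment fails constraint 1.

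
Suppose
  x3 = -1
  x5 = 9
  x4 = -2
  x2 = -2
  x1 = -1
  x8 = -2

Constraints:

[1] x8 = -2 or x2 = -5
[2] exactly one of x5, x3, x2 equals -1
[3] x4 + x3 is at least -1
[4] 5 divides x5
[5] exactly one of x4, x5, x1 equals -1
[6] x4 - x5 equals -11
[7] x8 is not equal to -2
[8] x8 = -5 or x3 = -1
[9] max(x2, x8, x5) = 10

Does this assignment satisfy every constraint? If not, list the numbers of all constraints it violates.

[1] x8 = -2 = -2 (first disjunct) — satisfied.
[2] x5=9, x3=-1, x2=-2; 1 of them equals -1 — satisfied.
[3] x4 + x3 = -2 + (-1) = -3; -3 < -1, bound -1 not met — violated.
[4] 9 = 5*1 + 4, so 5 does not divide 9 — violated.
[5] x4=-2, x5=9, x1=-1; 1 of them equals -1 — satisfied.
[6] x4 - x5 = -2 - 9 = -11 — satisfied.
[7] x8 = -2, but -2 is required to differ — violated.
[8] x8 = -2 ≠ -5, but x3 = -1 = -1 (second disjunct) — satisfied.
[9] max(-2, -2, 9) = 9, not 10 — violated.

Constraints 3, 4, 7, and 9 are violated.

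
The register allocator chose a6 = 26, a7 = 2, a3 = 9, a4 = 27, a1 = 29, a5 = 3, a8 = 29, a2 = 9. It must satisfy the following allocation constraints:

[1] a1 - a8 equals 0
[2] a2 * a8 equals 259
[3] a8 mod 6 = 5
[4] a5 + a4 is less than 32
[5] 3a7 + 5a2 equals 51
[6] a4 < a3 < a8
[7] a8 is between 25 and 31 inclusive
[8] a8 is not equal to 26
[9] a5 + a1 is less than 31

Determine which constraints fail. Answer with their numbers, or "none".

Constraints 2, 6, and 9 do not hold.

[1] a1 - a8 = 29 - 29 = 0  holds
[2] a2 * a8 = 9 * 29 = 261, not 259  fails
[3] 29 mod 6 = 5  holds
[4] a5 + a4 = 3 + 27 = 30; 30 < 32  holds
[5] 3a7 + 5a2 = 3(2) + 5(9) = 51  holds
[6] values 27, 9, 29; a4 = 27 is not < a3 = 9  fails
[7] a8 = 29 lies in [25, 31]  holds
[8] a8 = 29, and 29 ≠ 26  holds
[9] a5 + a1 = 3 + 29 = 32; 32 ≥ 31, bound 31 not met  fails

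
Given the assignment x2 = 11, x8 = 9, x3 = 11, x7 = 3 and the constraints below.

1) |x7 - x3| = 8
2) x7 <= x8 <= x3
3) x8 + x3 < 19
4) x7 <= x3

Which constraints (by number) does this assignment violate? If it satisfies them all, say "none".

1) |3 - 11| = 8 — satisfied.
2) values 3 <= 9 <= 11 — satisfied.
3) x8 + x3 = 9 + 11 = 20; 20 ≥ 19, bound 19 not met — violated.
4) x7 = 3, x3 = 11; 3 ≤ 11 — satisfied.

Constraint 3 is violated.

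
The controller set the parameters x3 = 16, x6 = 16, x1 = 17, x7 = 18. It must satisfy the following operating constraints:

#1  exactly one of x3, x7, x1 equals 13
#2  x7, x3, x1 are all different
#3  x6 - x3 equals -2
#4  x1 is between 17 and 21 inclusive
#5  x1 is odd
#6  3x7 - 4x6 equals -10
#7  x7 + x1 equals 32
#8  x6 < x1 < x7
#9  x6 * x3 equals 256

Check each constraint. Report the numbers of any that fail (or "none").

No — constraints 1, 3, 7 are not satisfied.

#1 x3=16, x7=18, x1=17; 0 of them equal 13, not exactly one — does not hold.
#2 values 18, 16, 17 are pairwise distinct — holds.
#3 x6 - x3 = 16 - 16 = 0, not -2 — does not hold.
#4 x1 = 17 lies in [17, 21] — holds.
#5 x1 = 17 is odd — holds.
#6 3x7 - 4x6 = 3(18) - 4(16) = -10 — holds.
#7 x7 + x1 = 18 + 17 = 35, not 32 — does not hold.
#8 values 16 < 17 < 18 — holds.
#9 x6 * x3 = 16 * 16 = 256 — holds.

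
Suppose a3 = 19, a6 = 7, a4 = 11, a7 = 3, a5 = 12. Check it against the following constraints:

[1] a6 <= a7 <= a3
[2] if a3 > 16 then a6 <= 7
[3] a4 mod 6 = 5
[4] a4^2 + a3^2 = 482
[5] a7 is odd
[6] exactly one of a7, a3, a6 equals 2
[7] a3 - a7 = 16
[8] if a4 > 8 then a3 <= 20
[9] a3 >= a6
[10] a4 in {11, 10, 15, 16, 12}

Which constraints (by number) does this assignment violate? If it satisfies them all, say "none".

The assignment fails constraints 1, 6.

[1] values 7, 3, 19; a6 = 7 is not <= a7 = 3 — does not hold.
[2] a3 = 19 > 16, so we need a6 ≤ 7; a6 = 7 ≤ 7 — holds.
[3] 11 mod 6 = 5 — holds.
[4] a4^2 + a3^2 = 11^2 + 19^2 = 121 + 361 = 482 — holds.
[5] a7 = 3 is odd — holds.
[6] a7=3, a3=19, a6=7; 0 of them equal 2, not exactly one — does not hold.
[7] a3 - a7 = 19 - 3 = 16 — holds.
[8] a4 = 11 > 8, so we need a3 ≤ 20; a3 = 19 ≤ 20 — holds.
[9] a3 = 19, a6 = 7; 19 ≥ 7 — holds.
[10] a4 = 11 is in {11, 10, 15, 16, 12} — holds.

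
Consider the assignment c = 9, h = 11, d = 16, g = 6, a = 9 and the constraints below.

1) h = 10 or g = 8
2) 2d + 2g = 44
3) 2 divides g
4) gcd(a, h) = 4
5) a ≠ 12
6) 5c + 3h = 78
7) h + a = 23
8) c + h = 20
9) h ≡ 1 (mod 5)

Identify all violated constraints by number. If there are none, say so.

Constraints 1, 4, and 7 do not hold.

1) h = 11 ≠ 10 and g = 6 ≠ 8; both disjuncts false — fails.
2) 2d + 2g = 2(16) + 2(6) = 44 — holds.
3) 6 / 2 = 3, so 2 divides 6 — holds.
4) gcd(9, 11) = 1, not 4 — fails.
5) a = 9, and 9 ≠ 12 — holds.
6) 5c + 3h = 5(9) + 3(11) = 78 — holds.
7) h + a = 11 + 9 = 20, not 23 — fails.
8) c + h = 9 + 11 = 20 — holds.
9) 11 mod 5 = 1 — holds.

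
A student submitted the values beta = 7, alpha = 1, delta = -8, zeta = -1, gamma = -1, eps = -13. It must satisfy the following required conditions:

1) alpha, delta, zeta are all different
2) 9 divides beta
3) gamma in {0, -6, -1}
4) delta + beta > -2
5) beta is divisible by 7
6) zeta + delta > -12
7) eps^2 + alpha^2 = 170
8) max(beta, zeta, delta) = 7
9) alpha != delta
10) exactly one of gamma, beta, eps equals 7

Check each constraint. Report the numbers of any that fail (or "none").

1) values 1, -8, -1 are pairwise distinct  ✓
2) 7 = 9*0 + 7, so 9 does not divide 7  ✗
3) gamma = -1 is in {0, -6, -1}  ✓
4) delta + beta = -8 + 7 = -1; -1 > -2  ✓
5) 7 / 7 = 1, so 7 divides 7  ✓
6) zeta + delta = -1 + (-8) = -9; -9 > -12  ✓
7) eps^2 + alpha^2 = (-13)^2 + 1^2 = 169 + 1 = 170  ✓
8) max(7, -1, -8) = 7  ✓
9) alpha = 1, delta = -8; distinct  ✓
10) gamma=-1, beta=7, eps=-13; 1 of them equals 7  ✓

The assignment fails constraint 2.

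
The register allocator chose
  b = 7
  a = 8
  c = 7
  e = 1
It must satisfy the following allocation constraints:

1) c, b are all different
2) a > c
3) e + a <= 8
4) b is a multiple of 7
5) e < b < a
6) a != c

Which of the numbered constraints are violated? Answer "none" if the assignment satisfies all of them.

Constraints 1 and 3 are violated.

1) c = b = 7, not all different — violated.
2) a = 8, c = 7; 8 > 7 — satisfied.
3) e + a = 1 + 8 = 9; 9 > 8, bound 8 not met — violated.
4) 7 / 7 = 1, so 7 divides 7 — satisfied.
5) values 1 < 7 < 8 — satisfied.
6) a = 8, c = 7; distinct — satisfied.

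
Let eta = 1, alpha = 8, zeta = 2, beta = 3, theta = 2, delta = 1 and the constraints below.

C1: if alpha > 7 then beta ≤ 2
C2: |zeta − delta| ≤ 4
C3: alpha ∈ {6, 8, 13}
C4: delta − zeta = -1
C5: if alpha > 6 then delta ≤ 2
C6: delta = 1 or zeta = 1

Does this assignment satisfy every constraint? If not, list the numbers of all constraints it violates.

Constraint 1 is violated.

C1: alpha = 8 > 7, so we need beta ≤ 2; but beta = 3 > 2 — does not hold.
C2: |2 − 1| = 1; 1 ≤ 4 — holds.
C3: alpha = 8 is in {6, 8, 13} — holds.
C4: delta − zeta = 1 − 2 = -1 — holds.
C5: alpha = 8 > 6, so we need delta ≤ 2; delta = 1 ≤ 2 — holds.
C6: delta = 1 = 1 (first disjunct) — holds.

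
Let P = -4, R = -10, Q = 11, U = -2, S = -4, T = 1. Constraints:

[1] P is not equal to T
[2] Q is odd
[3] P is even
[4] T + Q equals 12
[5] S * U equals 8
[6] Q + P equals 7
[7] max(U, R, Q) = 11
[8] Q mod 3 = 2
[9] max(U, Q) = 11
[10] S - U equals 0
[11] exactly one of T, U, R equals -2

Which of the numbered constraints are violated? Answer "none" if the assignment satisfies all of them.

[1] P = -4, T = 1; distinct  holds
[2] Q = 11 is odd  holds
[3] P = -4 is even  holds
[4] T + Q = 1 + 11 = 12  holds
[5] S * U = -4 * (-2) = 8  holds
[6] Q + P = 11 + (-4) = 7  holds
[7] max(-2, -10, 11) = 11  holds
[8] 11 mod 3 = 2  holds
[9] max(-2, 11) = 11  holds
[10] S - U = -4 - (-2) = -2, not 0  fails
[11] T=1, U=-2, R=-10; 1 of them equals -2  holds

The assignment fails constraint 10.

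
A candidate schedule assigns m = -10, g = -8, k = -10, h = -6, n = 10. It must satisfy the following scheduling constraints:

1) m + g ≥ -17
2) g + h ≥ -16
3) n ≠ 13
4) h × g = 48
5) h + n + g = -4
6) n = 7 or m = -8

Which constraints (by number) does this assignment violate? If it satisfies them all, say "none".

1) m + g = -10 + (-8) = -18; -18 < -17, bound -17 not met — does not hold.
2) g + h = -8 + (-6) = -14; -14 ≥ -16 — holds.
3) n = 10, and 10 ≠ 13 — holds.
4) h × g = -6 × (-8) = 48 — holds.
5) h + n + g = -6 + 10 + (-8) = -4 — holds.
6) n = 10 ≠ 7 and m = -10 ≠ -8; both disjuncts false — does not hold.

Constraints 1, 6 do not hold.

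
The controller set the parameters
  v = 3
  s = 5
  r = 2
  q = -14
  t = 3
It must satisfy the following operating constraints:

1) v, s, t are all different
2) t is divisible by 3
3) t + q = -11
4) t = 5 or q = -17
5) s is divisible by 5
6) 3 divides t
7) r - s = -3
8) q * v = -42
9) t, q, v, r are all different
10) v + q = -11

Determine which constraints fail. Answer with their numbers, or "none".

Constraints 1, 4, 9 do not hold.

1) v = t = 3, not all different — fails.
2) 3 / 3 = 1, so 3 divides 3 — holds.
3) t + q = 3 + (-14) = -11 — holds.
4) t = 3 ≠ 5 and q = -14 ≠ -17; both disjuncts false — fails.
5) 5 / 5 = 1, so 5 divides 5 — holds.
6) 3 / 3 = 1, so 3 divides 3 — holds.
7) r - s = 2 - 5 = -3 — holds.
8) q * v = -14 * 3 = -42 — holds.
9) t = v = 3, not all different — fails.
10) v + q = 3 + (-14) = -11 — holds.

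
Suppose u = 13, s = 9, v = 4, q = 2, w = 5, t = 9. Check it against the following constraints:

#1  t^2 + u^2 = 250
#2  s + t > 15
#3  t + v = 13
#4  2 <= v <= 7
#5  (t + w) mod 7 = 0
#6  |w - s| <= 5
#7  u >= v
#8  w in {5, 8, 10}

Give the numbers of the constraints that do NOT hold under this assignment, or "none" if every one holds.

All constraints are satisfied.

#1 t^2 + u^2 = 9^2 + 13^2 = 81 + 169 = 250 — satisfied.
#2 s + t = 9 + 9 = 18; 18 > 15 — satisfied.
#3 t + v = 9 + 4 = 13 — satisfied.
#4 v = 4 lies in [2, 7] — satisfied.
#5 t + w = 14; 14 mod 7 = 0 — satisfied.
#6 |5 - 9| = 4; 4 ≤ 5 — satisfied.
#7 u = 13, v = 4; 13 ≥ 4 — satisfied.
#8 w = 5 is in {5, 8, 10} — satisfied.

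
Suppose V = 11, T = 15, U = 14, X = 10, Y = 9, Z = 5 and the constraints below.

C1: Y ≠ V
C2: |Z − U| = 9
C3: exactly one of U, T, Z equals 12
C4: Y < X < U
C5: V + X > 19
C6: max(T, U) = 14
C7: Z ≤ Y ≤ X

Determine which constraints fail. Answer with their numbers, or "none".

C1: Y = 9, V = 11; distinct  ✓
C2: |5 − 14| = 9  ✓
C3: U=14, T=15, Z=5; 0 of them equal 12, not exactly one  ✗
C4: values 9 < 10 < 14  ✓
C5: V + X = 11 + 10 = 21; 21 > 19  ✓
C6: max(15, 14) = 15, not 14  ✗
C7: values 5 ≤ 9 ≤ 10  ✓

The assignment fails constraints 3, 6.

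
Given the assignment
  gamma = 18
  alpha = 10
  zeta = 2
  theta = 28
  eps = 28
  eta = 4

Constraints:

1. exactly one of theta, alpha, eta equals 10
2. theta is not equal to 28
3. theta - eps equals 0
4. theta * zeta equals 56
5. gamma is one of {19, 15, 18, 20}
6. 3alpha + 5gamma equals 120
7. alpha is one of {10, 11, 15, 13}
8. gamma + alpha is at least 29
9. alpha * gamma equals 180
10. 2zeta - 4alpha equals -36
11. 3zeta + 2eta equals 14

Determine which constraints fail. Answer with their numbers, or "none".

Constraints 2 and 8 do not hold.

1. theta=28, alpha=10, eta=4; 1 of them equals 10  yes
2. theta = 28, but 28 is required to differ  no
3. theta - eps = 28 - 28 = 0  yes
4. theta * zeta = 28 * 2 = 56  yes
5. gamma = 18 is in {19, 15, 18, 20}  yes
6. 3alpha + 5gamma = 3(10) + 5(18) = 120  yes
7. alpha = 10 is in {10, 11, 15, 13}  yes
8. gamma + alpha = 18 + 10 = 28; 28 < 29, bound 29 not met  no
9. alpha * gamma = 10 * 18 = 180  yes
10. 2zeta - 4alpha = 2(2) - 4(10) = -36  yes
11. 3zeta + 2eta = 3(2) + 2(4) = 14  yes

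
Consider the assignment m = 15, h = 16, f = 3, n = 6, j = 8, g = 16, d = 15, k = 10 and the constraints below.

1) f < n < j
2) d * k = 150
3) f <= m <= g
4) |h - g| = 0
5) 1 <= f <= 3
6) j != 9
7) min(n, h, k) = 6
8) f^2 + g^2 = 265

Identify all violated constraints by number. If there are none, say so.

Yes — all constraints hold.

1) values 3 < 6 < 8 — holds.
2) d * k = 15 * 10 = 150 — holds.
3) values 3 <= 15 <= 16 — holds.
4) |16 - 16| = 0 — holds.
5) f = 3 lies in [1, 3] — holds.
6) j = 8, and 8 ≠ 9 — holds.
7) min(6, 16, 10) = 6 — holds.
8) f^2 + g^2 = 3^2 + 16^2 = 9 + 256 = 265 — holds.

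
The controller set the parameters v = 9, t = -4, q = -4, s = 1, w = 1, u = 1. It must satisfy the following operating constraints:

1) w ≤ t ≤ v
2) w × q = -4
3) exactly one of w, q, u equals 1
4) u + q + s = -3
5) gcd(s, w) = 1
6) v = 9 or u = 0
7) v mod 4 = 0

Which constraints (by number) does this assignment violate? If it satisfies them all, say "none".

Constraints 1, 3, 4, and 7 are violated.

1) values 1, -4, 9; w = 1 is not ≤ t = -4 — does not hold.
2) w × q = 1 × (-4) = -4 — holds.
3) w=1, q=-4, u=1; 2 of them equal 1, not exactly one — does not hold.
4) u + q + s = 1 + (-4) + 1 = -2, not -3 — does not hold.
5) gcd(1, 1) = 1 — holds.
6) v = 9 = 9 (first disjunct) — holds.
7) 9 mod 4 = 1, not 0 — does not hold.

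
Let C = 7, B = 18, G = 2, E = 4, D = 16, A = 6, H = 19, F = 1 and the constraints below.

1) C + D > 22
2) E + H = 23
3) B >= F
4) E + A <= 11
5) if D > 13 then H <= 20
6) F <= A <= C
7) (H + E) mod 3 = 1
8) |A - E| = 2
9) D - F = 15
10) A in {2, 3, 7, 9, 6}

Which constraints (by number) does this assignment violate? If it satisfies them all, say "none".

1) C + D = 7 + 16 = 23; 23 > 22 — holds.
2) E + H = 4 + 19 = 23 — holds.
3) B = 18, F = 1; 18 ≥ 1 — holds.
4) E + A = 4 + 6 = 10; 10 ≤ 11 — holds.
5) D = 16 > 13, so we need H ≤ 20; H = 19 ≤ 20 — holds.
6) values 1 <= 6 <= 7 — holds.
7) H + E = 23; 23 mod 3 = 2, not 1 — fails.
8) |6 - 4| = 2 — holds.
9) D - F = 16 - 1 = 15 — holds.
10) A = 6 is in {2, 3, 7, 9, 6} — holds.

Constraint 7 is violated.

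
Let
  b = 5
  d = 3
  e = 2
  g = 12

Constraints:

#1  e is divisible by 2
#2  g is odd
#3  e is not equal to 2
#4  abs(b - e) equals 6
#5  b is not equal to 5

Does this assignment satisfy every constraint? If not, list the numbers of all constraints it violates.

#1 2 / 2 = 1, so 2 divides 2 — holds.
#2 g = 12 is even — fails.
#3 e = 2, but 2 is required to differ — fails.
#4 abs(5 - 2) = 3, not 6 — fails.
#5 b = 5, but 5 is required to differ — fails.

Violated: 2, 3, 4, and 5.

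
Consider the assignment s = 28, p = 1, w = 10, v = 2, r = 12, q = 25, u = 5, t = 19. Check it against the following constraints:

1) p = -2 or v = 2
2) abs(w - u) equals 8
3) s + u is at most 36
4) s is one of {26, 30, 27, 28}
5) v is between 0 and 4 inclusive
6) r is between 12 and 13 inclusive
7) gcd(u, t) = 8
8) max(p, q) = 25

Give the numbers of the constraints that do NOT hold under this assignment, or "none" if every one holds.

No — constraints 2 and 7 are not satisfied.

1) p = 1 ≠ -2, but v = 2 = 2 (second disjunct) — OK.
2) abs(10 - 5) = 5, not 8 — violated.
3) s + u = 28 + 5 = 33; 33 ≤ 36 — OK.
4) s = 28 is in {26, 30, 27, 28} — OK.
5) v = 2 lies in [0, 4] — OK.
6) r = 12 lies in [12, 13] — OK.
7) gcd(5, 19) = 1, not 8 — violated.
8) max(1, 25) = 25 — OK.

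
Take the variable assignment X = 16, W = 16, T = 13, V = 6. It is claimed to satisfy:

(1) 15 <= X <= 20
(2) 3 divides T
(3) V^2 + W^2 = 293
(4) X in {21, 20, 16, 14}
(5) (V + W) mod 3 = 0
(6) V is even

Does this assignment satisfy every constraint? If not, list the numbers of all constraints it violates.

(1) X = 16 lies in [15, 20]  holds
(2) 13 = 3*4 + 1, so 3 does not divide 13  fails
(3) V^2 + W^2 = 6^2 + 16^2 = 36 + 256 = 292, not 293  fails
(4) X = 16 is in {21, 20, 16, 14}  holds
(5) V + W = 22; 22 mod 3 = 1, not 0  fails
(6) V = 6 is even  holds

Constraints 2, 3, and 5 do not hold.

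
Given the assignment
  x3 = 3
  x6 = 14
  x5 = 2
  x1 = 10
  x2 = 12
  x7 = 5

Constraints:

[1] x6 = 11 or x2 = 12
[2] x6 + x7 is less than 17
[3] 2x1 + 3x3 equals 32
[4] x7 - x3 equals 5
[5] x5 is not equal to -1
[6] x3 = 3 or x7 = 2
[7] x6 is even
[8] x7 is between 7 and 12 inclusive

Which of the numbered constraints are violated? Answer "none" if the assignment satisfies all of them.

No — constraints 2, 3, 4, and 8 are not satisfied.

[1] x6 = 14 ≠ 11, but x2 = 12 = 12 (second disjunct)  ✓
[2] x6 + x7 = 14 + 5 = 19; 19 ≥ 17, bound 17 not met  ✗
[3] 2x1 + 3x3 = 2(10) + 3(3) = 29, not 32  ✗
[4] x7 - x3 = 5 - 3 = 2, not 5  ✗
[5] x5 = 2, and 2 ≠ -1  ✓
[6] x3 = 3 = 3 (first disjunct)  ✓
[7] x6 = 14 is even  ✓
[8] x7 = 5 is outside [7, 12]  ✗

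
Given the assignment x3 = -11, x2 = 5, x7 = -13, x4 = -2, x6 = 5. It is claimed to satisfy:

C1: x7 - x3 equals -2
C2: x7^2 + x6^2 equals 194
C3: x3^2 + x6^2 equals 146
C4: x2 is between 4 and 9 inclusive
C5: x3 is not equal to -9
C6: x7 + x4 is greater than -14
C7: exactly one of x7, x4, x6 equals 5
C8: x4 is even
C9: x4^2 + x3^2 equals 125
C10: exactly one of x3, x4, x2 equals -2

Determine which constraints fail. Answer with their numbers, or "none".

The assignment fails constraint 6.

C1: x7 - x3 = -13 - (-11) = -2 — holds.
C2: x7^2 + x6^2 = (-13)^2 + 5^2 = 169 + 25 = 194 — holds.
C3: x3^2 + x6^2 = (-11)^2 + 5^2 = 121 + 25 = 146 — holds.
C4: x2 = 5 lies in [4, 9] — holds.
C5: x3 = -11, and -11 ≠ -9 — holds.
C6: x7 + x4 = -13 + (-2) = -15; -15 ≤ -14, bound -14 not met — does not hold.
C7: x7=-13, x4=-2, x6=5; 1 of them equals 5 — holds.
C8: x4 = -2 is even — holds.
C9: x4^2 + x3^2 = (-2)^2 + (-11)^2 = 4 + 121 = 125 — holds.
C10: x3=-11, x4=-2, x2=5; 1 of them equals -2 — holds.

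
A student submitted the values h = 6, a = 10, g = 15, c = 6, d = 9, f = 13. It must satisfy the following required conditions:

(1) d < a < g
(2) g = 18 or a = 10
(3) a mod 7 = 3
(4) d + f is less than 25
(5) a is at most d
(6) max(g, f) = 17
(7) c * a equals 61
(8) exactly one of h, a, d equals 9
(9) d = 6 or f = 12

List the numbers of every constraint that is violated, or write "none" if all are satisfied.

The assignment fails constraints 5, 6, 7, 9.

(1) values 9 < 10 < 15 — OK.
(2) g = 15 ≠ 18, but a = 10 = 10 (second disjunct) — OK.
(3) 10 mod 7 = 3 — OK.
(4) d + f = 9 + 13 = 22; 22 < 25 — OK.
(5) a = 10, d = 9; 10 > 9 (want ≤) — violated.
(6) max(15, 13) = 15, not 17 — violated.
(7) c * a = 6 * 10 = 60, not 61 — violated.
(8) h=6, a=10, d=9; 1 of them equals 9 — OK.
(9) d = 9 ≠ 6 and f = 13 ≠ 12; both disjuncts false — violated.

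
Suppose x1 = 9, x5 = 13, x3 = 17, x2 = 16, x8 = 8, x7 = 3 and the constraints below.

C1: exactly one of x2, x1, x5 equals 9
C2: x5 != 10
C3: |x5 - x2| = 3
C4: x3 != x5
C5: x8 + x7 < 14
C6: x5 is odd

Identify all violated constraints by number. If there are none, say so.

All constraints are satisfied.

C1: x2=16, x1=9, x5=13; 1 of them equals 9 — holds.
C2: x5 = 13, and 13 ≠ 10 — holds.
C3: |13 - 16| = 3 — holds.
C4: x3 = 17, x5 = 13; distinct — holds.
C5: x8 + x7 = 8 + 3 = 11; 11 < 14 — holds.
C6: x5 = 13 is odd — holds.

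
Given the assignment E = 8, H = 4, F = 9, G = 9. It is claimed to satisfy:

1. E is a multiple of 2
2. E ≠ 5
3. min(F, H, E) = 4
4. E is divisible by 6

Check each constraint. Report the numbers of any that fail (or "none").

Constraint 4 is violated.

1. 8 / 2 = 4, so 2 divides 8  yes
2. E = 8, and 8 ≠ 5  yes
3. min(9, 4, 8) = 4  yes
4. 8 = 6×1 + 2, so 6 does not divide 8  no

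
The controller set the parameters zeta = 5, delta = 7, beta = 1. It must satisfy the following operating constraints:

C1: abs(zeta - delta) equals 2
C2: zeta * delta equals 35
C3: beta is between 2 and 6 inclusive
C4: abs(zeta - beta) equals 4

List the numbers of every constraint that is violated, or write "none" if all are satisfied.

Violated: 3.

C1: abs(5 - 7) = 2 — holds.
C2: zeta * delta = 5 * 7 = 35 — holds.
C3: beta = 1 is outside [2, 6] — fails.
C4: abs(5 - 1) = 4 — holds.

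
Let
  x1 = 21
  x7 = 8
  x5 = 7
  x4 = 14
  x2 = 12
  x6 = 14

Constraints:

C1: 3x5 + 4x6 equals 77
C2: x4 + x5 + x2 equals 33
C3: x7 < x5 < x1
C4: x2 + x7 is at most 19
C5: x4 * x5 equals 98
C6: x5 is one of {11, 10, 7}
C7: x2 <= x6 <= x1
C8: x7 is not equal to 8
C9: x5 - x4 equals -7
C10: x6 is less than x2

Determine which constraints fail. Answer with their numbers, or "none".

C1: 3x5 + 4x6 = 3(7) + 4(14) = 77  holds
C2: x4 + x5 + x2 = 14 + 7 + 12 = 33  holds
C3: values 8, 7, 21; x7 = 8 is not < x5 = 7  fails
C4: x2 + x7 = 12 + 8 = 20; 20 > 19, bound 19 not met  fails
C5: x4 * x5 = 14 * 7 = 98  holds
C6: x5 = 7 is in {11, 10, 7}  holds
C7: values 12 <= 14 <= 21  holds
C8: x7 = 8, but 8 is required to differ  fails
C9: x5 - x4 = 7 - 14 = -7  holds
C10: x6 = 14, x2 = 12; 14 ≥ 12 (want <)  fails

The assignment fails constraints 3, 4, 8, 10.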